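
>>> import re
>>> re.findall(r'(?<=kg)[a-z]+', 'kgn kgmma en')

The `(?=…)`/`(?<=…)` assertion just peeks at neighbouring text; it doesn't advance the match position.
`findall` yields the raw match text (2 of them) because the pattern has no groups.

['n', 'mma']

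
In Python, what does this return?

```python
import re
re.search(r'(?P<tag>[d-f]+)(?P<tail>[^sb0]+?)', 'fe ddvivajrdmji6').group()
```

'fe '

The pattern matches one or more of a character in [d-f] (captured as 'tag'); then one or more of any character except [sb0] (lazy) (captured as 'tail').
Lazy quantifiers expand one character at a time until the remainder of the pattern can match.
`search` walks the string left to right and returns the first match it finds.
The match spans [0:3] → 'fe '.
Captured: group 1 = 'fe', group 2 = ' '.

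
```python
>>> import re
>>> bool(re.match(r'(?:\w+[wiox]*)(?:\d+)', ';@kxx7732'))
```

This matches one or more of a word character, then zero or more of one of [wiox] (non-capturing group); then one or more of a digit (non-capturing group).
With `match`, the pattern is implicitly anchored at the beginning.
Here the string doesn't start with a match, so the call returns None, and `bool(None)` is False.

False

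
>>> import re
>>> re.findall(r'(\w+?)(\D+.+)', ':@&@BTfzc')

[('B', 'Tfzc')]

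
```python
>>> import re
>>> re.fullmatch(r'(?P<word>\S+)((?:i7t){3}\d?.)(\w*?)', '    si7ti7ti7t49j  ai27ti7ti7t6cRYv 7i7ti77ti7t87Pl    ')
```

`re.fullmatch` is like wrapping the pattern in `^…$` (in single-line mode).
Here there's no way to consume every character, so the call returns None.

None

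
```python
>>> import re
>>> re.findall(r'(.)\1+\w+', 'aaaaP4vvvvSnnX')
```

A backreference is literal: `\1` must see the identical characters the first group matched.
Walking the string: at [0:14] match 'aaaaP4vvvvSnnX', group 1 = 'a'.
One capturing group, so `findall` returns just the captured substring from the one match — 1 in all.

['a']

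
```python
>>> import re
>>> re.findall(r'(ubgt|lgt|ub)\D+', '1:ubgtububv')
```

['ubgt']

`|` is ordered: at each position the engine commits to the first alternative that works.
Matches: at [2:11] match 'ubgtububv', group 1 = 'ubgt'.
Because there's exactly one group, `findall` drops the full match and keeps group 1 from the one hit.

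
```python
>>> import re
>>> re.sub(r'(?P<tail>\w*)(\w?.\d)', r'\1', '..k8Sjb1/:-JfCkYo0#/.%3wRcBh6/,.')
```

'..k8Sj/:-JfCkY#/.wRcB/,.'

Each match is replaced using the text its own group 1 captured.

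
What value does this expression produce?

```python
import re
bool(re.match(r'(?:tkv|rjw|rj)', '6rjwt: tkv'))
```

False

`re.match` only tries the pattern at the start of the string.
Here the pattern fails at index 0, so the call returns None, and `bool(None)` is False.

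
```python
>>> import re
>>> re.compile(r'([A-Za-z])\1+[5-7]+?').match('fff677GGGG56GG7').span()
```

With `match`, the pattern is implicitly anchored at the beginning.
The match spans [0:4] → 'fff6'.

(0, 4)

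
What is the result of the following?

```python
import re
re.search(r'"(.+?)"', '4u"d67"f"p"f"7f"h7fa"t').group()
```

A non-greedy quantifier consumes as few characters as it can — just enough that the remainder of the pattern still matches from where it stops; whatever follows it matches normally.
The match spans [2:7] → '"d67"'.

'"d67"'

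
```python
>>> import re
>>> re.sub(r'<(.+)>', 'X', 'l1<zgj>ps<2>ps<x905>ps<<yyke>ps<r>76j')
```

'l1X76j'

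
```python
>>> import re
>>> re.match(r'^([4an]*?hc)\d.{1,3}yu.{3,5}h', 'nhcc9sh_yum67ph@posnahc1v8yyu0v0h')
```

None

`match` is anchored at position 0; if the pattern doesn't fit there, it returns None.
Here the string doesn't start with a match, so the call returns None.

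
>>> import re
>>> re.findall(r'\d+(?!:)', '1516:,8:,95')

['151', '95']

The negative lookahead/lookbehind blocks any match where the forbidden context is present.
Matches: at [0:3] → '151'; at [9:11] → '95'.
With no groups in the pattern, `findall` gives back each whole match — 2 here.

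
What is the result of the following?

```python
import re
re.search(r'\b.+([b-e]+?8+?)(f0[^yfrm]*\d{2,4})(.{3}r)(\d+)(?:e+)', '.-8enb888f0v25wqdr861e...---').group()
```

'8enb888f0v25wqdr861e'

The match spans [2:22] → '8enb888f0v25wqdr861e'.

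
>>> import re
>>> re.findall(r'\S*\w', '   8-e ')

['8-e']

Since nothing is captured, `findall` lists the 1 matched substring directly.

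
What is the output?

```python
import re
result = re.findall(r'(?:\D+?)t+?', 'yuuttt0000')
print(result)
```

Pattern: one or more of a non-digit (lazy) (non-capturing group); then one or more of a literal 't' (lazy).
Matches: at [0:4] → 'yuut'; at [4:6] → 'tt'.
With no groups in the pattern, `findall` gives back each whole match — 2 here.

['yuut', 'tt']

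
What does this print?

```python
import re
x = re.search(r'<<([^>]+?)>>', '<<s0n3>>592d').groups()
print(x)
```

('s0n3',)

Unlike `match`, `search` isn't anchored — it looks for the pattern anywhere in the string.
The match spans [0:8] → '<<s0n3>>'.
Captured: group 1 = 's0n3'.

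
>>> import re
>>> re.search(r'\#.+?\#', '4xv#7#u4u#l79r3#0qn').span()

(3, 6)

A non-greedy quantifier consumes as few characters as it can — just enough that the remainder of the pattern still matches from where it stops; whatever follows it matches normally.
The match spans [3:6] → '#7#'.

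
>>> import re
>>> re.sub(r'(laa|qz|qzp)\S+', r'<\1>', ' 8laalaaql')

' 8<laa>'

Matches: at [2:10] → 'laalaaql'.
`\1` in the replacement pulls in group 1's text for each match.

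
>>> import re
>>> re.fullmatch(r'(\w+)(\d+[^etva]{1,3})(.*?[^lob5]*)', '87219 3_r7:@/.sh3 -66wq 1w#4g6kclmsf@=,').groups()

The match spans [0:39] → '87219 3_r7:@/.sh3 -66wq 1w#4g6kclmsf@=,'.
Captured: group 1 = '8721', group 2 = '9 3_', group 3 = 'r7:@/.sh3 -66wq 1w#4g6kclmsf@=,'.

('8721', '9 3_', 'r7:@/.sh3 -66wq 1w#4g6kclmsf@=,')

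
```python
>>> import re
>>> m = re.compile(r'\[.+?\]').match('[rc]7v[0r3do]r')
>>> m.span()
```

With `match`, the pattern is implicitly anchored at the beginning.
The match spans [0:4] → '[rc]'.

(0, 4)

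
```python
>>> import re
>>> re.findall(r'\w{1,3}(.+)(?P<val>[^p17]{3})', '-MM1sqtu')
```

The pattern matches 1 to 3 of a word character; then one or more of any character (captured); then exactly 3 of any character except [p17] (captured as 'val').
Scanning left to right: at [1:8] match 'MM1sqtu', groups = ('s', 'qtu').
Multiple groups make `findall` return tuples — one 2-tuple for the one match.

[('s', 'qtu')]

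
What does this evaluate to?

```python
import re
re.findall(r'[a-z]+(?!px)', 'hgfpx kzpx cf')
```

Because the assertion is negative and zero-width, positions next to the forbidden text are skipped.
Matches: at [0:5] → 'hgfpx'; at [6:10] → 'kzpx'; at [11:13] → 'cf'.
Since nothing is captured, `findall` lists the 3 matched substrings directly.

['hgfpx', 'kzpx', 'cf']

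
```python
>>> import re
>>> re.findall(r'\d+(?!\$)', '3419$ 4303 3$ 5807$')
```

`(?!…)`/`(?<!…)` only lets a position through if the neighbouring text does NOT match; no characters are consumed.
With no groups in the pattern, `findall` gives back each whole match — 3 here.

['341', '4303', '580']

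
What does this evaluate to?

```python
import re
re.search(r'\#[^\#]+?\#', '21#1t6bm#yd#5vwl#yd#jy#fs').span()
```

(2, 9)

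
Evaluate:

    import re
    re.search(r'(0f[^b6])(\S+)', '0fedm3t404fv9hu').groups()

The match spans [0:15] → '0fedm3t404fv9hu'.
Captured: group 1 = '0fe', group 2 = 'dm3t404fv9hu'.

('0fe', 'dm3t404fv9hu')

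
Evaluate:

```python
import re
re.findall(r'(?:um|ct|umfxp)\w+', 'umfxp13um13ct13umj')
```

Walking the string: at [0:18] → 'umfxp13um13ct13umj'.
With no groups in the pattern, `findall` gives back each whole match — 1 here.

['umfxp13um13ct13umj']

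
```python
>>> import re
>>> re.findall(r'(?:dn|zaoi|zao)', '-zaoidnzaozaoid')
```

['zaoi', 'dn', 'zao', 'zaoi']

`|` is ordered: at each position the engine commits to the first alternative that works.
Matches: at [1:5] → 'zaoi'; at [5:7] → 'dn'; at [7:10] → 'zao'; at [10:14] → 'zaoi'.
With no groups in the pattern, `findall` gives back each whole match — 4 here.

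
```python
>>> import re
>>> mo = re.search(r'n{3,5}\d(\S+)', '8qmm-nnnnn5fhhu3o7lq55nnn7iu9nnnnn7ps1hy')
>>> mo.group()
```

'nnnnn5fhhu3o7lq55nnn7iu9nnnnn7ps1hy'

This matches 3 to 5 of the literal 'n', then a digit; then one or more of a non-whitespace character (captured).
Unlike `match`, `search` isn't anchored — it looks for the pattern anywhere in the string.
The match spans [5:40] → 'nnnnn5fhhu3o7lq55nnn7iu9nnnnn7ps1hy'.
Captured: group 1 = 'fhhu3o7lq55nnn7iu9nnnnn7ps1hy'.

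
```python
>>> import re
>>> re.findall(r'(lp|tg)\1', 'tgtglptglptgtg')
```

`\1` is not a pattern — it's the concrete string captured by group 1, re-applied verbatim.
One capturing group, so `findall` returns just the captured substring from each match — 2 in all.

['tg', 'tg']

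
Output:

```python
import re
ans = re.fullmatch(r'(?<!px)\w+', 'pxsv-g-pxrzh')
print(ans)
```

None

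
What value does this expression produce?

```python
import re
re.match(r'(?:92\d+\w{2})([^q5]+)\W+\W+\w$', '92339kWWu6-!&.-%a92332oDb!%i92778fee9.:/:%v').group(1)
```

The match spans [0:43] → '92339kWWu6-!&.-%a92332oDb!%i92778fee9.:/:%v'.
Captured: group 1 = 'Wu6-!&.-%a92332oDb!%i92778fee9.:/'.

'Wu6-!&.-%a92332oDb!%i92778fee9.:/'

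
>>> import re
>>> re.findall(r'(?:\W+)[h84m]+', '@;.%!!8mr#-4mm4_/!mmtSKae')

['@;.%!!8m', '#-4mm4', '/!mm']

Pattern: one or more of a non-word character (non-capturing group); then one or more of one of [h84m].
Matches: at [0:8] → '@;.%!!8m'; at [9:15] → '#-4mm4'; at [16:20] → '/!mm'.
Since nothing is captured, `findall` lists the 3 matched substrings directly.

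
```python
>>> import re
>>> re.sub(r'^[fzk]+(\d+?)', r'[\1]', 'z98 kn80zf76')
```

Pattern: anchored at the start of the string; then one or more of one of [fzk]; then one or more of a digit (lazy) (captured).
Matches: at [0:2] → 'z9'.
`\1` in the replacement pulls in group 1's text for each match.

'[9]8 kn80zf76'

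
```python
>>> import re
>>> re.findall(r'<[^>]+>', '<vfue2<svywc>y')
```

With no groups in the pattern, `findall` gives back each whole match — 1 here.

['<vfue2<svywc>']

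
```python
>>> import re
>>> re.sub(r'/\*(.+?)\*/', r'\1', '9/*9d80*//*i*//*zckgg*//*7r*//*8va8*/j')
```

With the lazy modifier that quantifier settles for the fewest repetitions that let the rest of the pattern succeed (the atoms after it are unaffected and can still be greedy).
Matches: at [1:9] → '/*9d80*/'; at [9:14] → '/*i*/'; at [14:23] → '/*zckgg*/'; at [23:29] → '/*7r*/'; at [29:37] → '/*8va8*/'.
Each match is replaced using the text its own group 1 captured.

'99d80izckgg7r8va8j'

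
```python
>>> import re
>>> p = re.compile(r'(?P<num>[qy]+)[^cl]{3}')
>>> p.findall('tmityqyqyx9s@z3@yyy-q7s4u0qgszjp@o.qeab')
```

This matches one or more of one of [qy] (captured as 'num'); then exactly 3 of any character except [cl].
Walking the string: at [4:12] match 'yqyqyx9s', group 1 = 'yqyqy'; at [16:22] match 'yyy-q7', group 1 = 'yyy'; at [26:30] match 'qgsz', group 1 = 'q'; at [35:39] match 'qeab', group 1 = 'q'.
Because there's exactly one group, `findall` drops the full match and keeps group 1 from each hit.

['yqyqy', 'yyy', 'q', 'q']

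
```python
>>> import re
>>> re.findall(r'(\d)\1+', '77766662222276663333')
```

['7', '6', '2', '6', '3']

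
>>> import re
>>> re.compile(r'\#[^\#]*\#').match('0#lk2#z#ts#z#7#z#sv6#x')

None

`re.match` only tries the pattern at the start of the string.
Here the pattern fails at index 0, so the call returns None.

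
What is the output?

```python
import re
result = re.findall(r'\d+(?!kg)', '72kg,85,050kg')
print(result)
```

A negative assertion filters positions out without eating any characters.
`findall` yields the raw match text (3 of them) because the pattern has no groups.

['7', '85', '05']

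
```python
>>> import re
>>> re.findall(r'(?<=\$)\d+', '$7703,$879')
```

['7703', '879']

The `(?=…)`/`(?<=…)` assertion just peeks at neighbouring text; it doesn't advance the match position.
Walking the string: at [1:5] → '7703'; at [7:10] → '879'.
Since nothing is captured, `findall` lists the 2 matched substrings directly.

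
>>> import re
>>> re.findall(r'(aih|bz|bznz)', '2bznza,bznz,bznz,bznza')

['bz', 'bz', 'bz', 'bz']

Branches in `(...|...)` are attempted left-to-right; the first branch that allows the whole pattern to succeed is taken.
Walking the string: at [1:3] match 'bz', group 1 = 'bz'; at [7:9] match 'bz', group 1 = 'bz'; at [12:14] match 'bz', group 1 = 'bz'; at [17:19] match 'bz', group 1 = 'bz'.
`findall` collects group 1 from each match (4 total).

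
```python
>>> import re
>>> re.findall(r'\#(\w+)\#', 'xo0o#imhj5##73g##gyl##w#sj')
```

['imhj5', '73g', 'gyl', 'w']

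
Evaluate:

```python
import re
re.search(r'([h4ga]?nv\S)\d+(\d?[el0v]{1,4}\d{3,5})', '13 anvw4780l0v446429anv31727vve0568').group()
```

'anvw4780l0v44642'

Pattern: optionally one of [h4ga], then the literal 'nv', then a non-whitespace character (captured); then one or more of a digit; then optionally a digit, then 1 to 4 of one of [el0v], then 3 to 5 of a digit (captured).
`re.search` scans for the first position where the pattern succeeds.
The match spans [3:19] → 'anvw4780l0v44642'.
Captured: group 1 = 'anvw', group 2 = 'l0v44642'.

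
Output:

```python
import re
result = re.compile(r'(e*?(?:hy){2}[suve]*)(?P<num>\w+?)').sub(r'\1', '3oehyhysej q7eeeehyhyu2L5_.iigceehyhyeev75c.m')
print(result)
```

3oehyhyse q7eeeehyhyuL5_.iigceehyhyeev5c.m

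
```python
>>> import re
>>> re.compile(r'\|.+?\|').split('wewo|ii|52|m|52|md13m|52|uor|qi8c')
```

Matches to split on: at [4:8] → '|ii|'; at [10:13] → '|m|'; at [15:22] → '|md13m|'; at [24:29] → '|uor|'.
Splitting on the pattern gives 5 pieces.

['wewo', '52', '52', '52', 'qi8c']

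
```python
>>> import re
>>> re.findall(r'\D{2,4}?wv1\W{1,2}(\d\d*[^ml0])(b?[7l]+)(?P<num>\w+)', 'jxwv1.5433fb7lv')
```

[('5433f', 'b7l', 'v')]

The pattern matches 2 to 4 of a non-digit (lazy), then the literal 'wv1', then 1 to 2 of a non-word character; then a digit, then zero or more of a digit, then any character except [ml0] (captured); then optionally the literal 'b', then one or more of one of [7l] (captured); then one or more of a word character (captured as 'num').
Walking the string: at [0:15] match 'jxwv1.5433fb7lv', groups = ('5433f', 'b7l', 'v').
3 groups means the one result is a tuple of 3 captured strings — 1 here.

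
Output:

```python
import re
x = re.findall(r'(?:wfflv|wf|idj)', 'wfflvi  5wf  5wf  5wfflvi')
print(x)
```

['wfflv', 'wf', 'wf', 'wfflv']

Branches in `(...|...)` are attempted left-to-right; the first branch that allows the whole pattern to succeed is taken.
Since nothing is captured, `findall` lists the 4 matched substrings directly.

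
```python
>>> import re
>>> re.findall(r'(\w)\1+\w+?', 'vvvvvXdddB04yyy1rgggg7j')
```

`\1` has to match the exact text group 1 already captured.
Walking the string: at [0:6] match 'vvvvvX', group 1 = 'v'; at [6:10] match 'dddB', group 1 = 'd'; at [12:16] match 'yyy1', group 1 = 'y'; at [17:22] match 'gggg7', group 1 = 'g'.
`findall` collects group 1 from each match (4 total).

['v', 'd', 'y', 'g']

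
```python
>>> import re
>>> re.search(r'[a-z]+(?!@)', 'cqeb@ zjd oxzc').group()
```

'cqe'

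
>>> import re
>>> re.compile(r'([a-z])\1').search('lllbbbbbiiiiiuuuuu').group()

'll'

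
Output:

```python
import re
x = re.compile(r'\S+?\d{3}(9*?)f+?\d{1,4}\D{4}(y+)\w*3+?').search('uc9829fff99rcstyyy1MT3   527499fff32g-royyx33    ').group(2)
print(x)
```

yyy

The match spans [0:22] → 'uc9829fff99rcstyyy1MT3'.
Captured: group 1 = '9', group 2 = 'yyy'.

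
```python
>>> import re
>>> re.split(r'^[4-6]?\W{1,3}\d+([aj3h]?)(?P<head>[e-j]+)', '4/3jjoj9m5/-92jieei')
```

['', 'j', 'j', 'oj9m5/-92jieei']

The pattern matches anchored at the start of the string; then optionally a character in [4-6], then 1 to 3 of a non-word character, then one or more of a digit; then optionally one of [aj3h] (captured); then one or more of a character in [e-j] (captured as 'head').
Matches to split on: at [0:5] → '4/3jj'.
The group in the pattern means `split` returns the separators' captures alongside the pieces.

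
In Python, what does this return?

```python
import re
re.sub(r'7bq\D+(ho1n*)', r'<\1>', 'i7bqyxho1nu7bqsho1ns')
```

This matches the literal '7bq', then one or more of a non-digit; then the literal 'ho1', then zero or more of a literal 'n' (captured).
Matches: at [1:10] → '7bqyxho1n'; at [11:19] → '7bqsho1n'.
`\1` in the replacement pulls in group 1's text for each match.

'i<ho1n>u<ho1n>s'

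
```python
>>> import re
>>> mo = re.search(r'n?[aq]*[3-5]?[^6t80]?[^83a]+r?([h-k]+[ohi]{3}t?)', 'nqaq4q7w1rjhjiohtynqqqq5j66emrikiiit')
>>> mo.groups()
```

Pattern: optionally a literal 'n', then zero or more of one of [aq]; then optionally a character in [3-5], then optionally any character except [6t80]; then one or more of any character except [83a], then optionally a literal 'r'; then one or more of a character in [h-k], then exactly 3 of one of [ohi], then optionally the literal 't' (captured).
`re.search` tries every starting position until one works.
The match spans [0:36] → 'nqaq4q7w1rjhjiohtynqqqq5j66emrikiiit'.
Captured: group 1 = 'kiiit'.

('kiiit',)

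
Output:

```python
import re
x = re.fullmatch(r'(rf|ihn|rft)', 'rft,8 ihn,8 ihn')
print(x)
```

None

For `fullmatch`, every character of the input must be accounted for by the pattern.
Here the pattern can't cover the whole string, so the call returns None.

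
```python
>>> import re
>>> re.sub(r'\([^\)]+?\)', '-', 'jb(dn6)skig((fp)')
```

'jb-skig-'

Matches: at [2:7] → '(dn6)'; at [11:16] → '((fp)'.
Every occurrence is swapped for '-'.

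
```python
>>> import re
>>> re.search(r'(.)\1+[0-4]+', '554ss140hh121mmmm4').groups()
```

The match spans [0:3] → '554'.
Captured: group 1 = '5'.

('5',)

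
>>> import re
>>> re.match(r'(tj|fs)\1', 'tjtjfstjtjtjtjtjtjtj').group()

'tjtj'

A backreference is literal: `\1` must see the identical characters the first group matched.
With `match`, the pattern is implicitly anchored at the beginning.
The match spans [0:4] → 'tjtj'.
Captured: group 1 = 'tj'.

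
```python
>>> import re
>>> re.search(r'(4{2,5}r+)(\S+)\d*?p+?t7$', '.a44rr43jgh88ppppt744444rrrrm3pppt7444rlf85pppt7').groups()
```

('44rr', '43jgh88ppppt744444rrrrm3pppt7444rlf85pp')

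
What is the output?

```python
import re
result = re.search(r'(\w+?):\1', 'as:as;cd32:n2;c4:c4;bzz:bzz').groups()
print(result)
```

('as',)

`\1` has to match the exact text group 1 already captured.
Unlike `match`, `search` isn't anchored — it looks for the pattern anywhere in the string.
The match spans [0:5] → 'as:as'.
Captured: group 1 = 'as'.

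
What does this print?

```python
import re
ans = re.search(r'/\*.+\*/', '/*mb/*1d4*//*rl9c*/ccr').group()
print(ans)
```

/*mb/*1d4*//*rl9c*/

`re.search` tries every starting position until one works.
The match spans [0:19] → '/*mb/*1d4*//*rl9c*/'.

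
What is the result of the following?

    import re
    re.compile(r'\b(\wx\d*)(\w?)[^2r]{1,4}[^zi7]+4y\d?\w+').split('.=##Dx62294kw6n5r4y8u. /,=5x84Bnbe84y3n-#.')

This matches a word boundary (`\b`, zero-width); then a word character, then a literal 'x', then zero or more of a digit (captured); then optionally a word character (captured); then 1 to 4 of any character except [2r], then one or more of any character except [zi7]; then the literal '4y', then optionally a digit; then one or more of a word character.
Matches to split on: at [4:39] → 'Dx62294kw6n5r4y8u. /,=5x84Bnbe84y3n'.
`re.split` interleaves the captured-group text with the surrounding fragments.

['.=##', 'Dx62294', 'k', '-#.']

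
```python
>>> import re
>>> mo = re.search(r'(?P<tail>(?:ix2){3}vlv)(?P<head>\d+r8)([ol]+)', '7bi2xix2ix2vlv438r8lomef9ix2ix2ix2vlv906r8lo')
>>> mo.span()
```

The pattern matches the literal 'ix2' repeated 3 times, then the literal 'vlv' (captured as 'tail'); then one or more of a digit, then the literal 'r8' (captured as 'head'); then one or more of one of [ol] (captured).
`search` walks the string left to right and returns the first match it finds.
The match spans [25:44] → 'ix2ix2ix2vlv906r8lo'.
Captured: group 1 = 'ix2ix2ix2vlv', group 2 = '906r8', group 3 = 'lo'.

(25, 44)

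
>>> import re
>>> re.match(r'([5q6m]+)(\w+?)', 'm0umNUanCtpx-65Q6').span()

`match` is anchored at position 0; if the pattern doesn't fit there, it returns None.
The match spans [0:2] → 'm0'.

(0, 2)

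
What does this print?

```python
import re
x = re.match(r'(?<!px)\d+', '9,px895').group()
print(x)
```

9

With `match`, the pattern is implicitly anchored at the beginning.
The match spans [0:1] → '9'.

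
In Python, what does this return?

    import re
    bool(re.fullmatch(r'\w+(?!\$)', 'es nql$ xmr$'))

False

For `fullmatch`, every character of the input must be accounted for by the pattern.
Here the pattern can't cover the whole string, so the call returns None, and `bool(None)` is False.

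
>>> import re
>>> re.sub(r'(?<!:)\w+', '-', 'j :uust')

'- :u-'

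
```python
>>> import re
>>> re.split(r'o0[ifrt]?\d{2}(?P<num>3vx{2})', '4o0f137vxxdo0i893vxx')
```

This matches the literal 'o0', then optionally one of [ifrt], then exactly 2 of a digit; then the literal '3v', then exactly 2 of a literal 'x' (captured as 'num').
The group in the pattern means `split` returns the separators' captures alongside the pieces.

['4o0f137vxxd', '3vxx', '']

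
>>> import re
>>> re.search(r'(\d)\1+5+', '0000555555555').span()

(0, 13)

`\1` has to match the exact text group 1 already captured.
The match spans [0:13] → '0000555555555'.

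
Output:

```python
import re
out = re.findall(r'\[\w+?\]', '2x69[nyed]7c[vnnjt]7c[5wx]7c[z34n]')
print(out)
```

Matches: at [4:10] → '[nyed]'; at [12:19] → '[vnnjt]'; at [21:26] → '[5wx]'; at [28:34] → '[z34n]'.
`findall` yields the raw match text (4 of them) because the pattern has no groups.

['[nyed]', '[vnnjt]', '[5wx]', '[z34n]']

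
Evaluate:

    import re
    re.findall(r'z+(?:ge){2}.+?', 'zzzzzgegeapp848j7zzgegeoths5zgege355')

Pattern: one or more of a literal 'z', then the literal 'ge' repeated 2 times; then one or more of any character (lazy).
A `+?`/`*?`/`{m,n}?` starts at its minimum and grows only as far as needed for what follows to match.
Scanning left to right: at [0:10] → 'zzzzzgegea'; at [17:24] → 'zzgegeo'; at [28:34] → 'zgege3'.
`findall` yields the raw match text (3 of them) because the pattern has no groups.

['zzzzzgegea', 'zzgegeo', 'zgege3']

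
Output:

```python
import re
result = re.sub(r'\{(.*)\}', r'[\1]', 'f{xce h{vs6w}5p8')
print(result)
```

f[xce h{vs6w]5p8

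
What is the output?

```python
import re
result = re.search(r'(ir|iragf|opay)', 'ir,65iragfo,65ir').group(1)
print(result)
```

ir

Unlike `match`, `search` isn't anchored — it looks for the pattern anywhere in the string.
The match spans [0:2] → 'ir'.
Captured: group 1 = 'ir'.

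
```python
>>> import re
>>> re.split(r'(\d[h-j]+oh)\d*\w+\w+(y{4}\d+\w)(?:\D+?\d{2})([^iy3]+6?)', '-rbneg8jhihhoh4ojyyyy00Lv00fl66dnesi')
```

['-rbneg', '8jhihhoh', 'yyyy00L', 'fl66dnes', 'i']

Pattern: a digit, then one or more of a character in [h-j], then the literal 'oh' (captured); then zero or more of a digit, then one or more of a word character, then one or more of a word character; then exactly 4 of the literal 'y', then one or more of a digit, then a word character (captured); then one or more of a non-digit (lazy), then exactly 2 of a digit (non-capturing group); then one or more of any character except [iy3], then optionally a literal '6' (captured).
Matches to split on: at [6:35] → '8jhihhoh4ojyyyy00Lv00fl66dnes'.
`re.split` interleaves the captured-group text with the surrounding fragments.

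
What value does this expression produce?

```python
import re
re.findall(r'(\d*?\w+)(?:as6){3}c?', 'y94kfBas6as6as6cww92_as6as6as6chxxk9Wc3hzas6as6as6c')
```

['y94kfBas6as6as6cww92_as6as6as6chxxk9Wc3hz']

With a single group, `findall` returns only what that group captured — 1 item.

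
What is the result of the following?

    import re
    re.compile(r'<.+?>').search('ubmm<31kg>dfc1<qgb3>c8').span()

(4, 10)

With the lazy modifier that quantifier settles for the fewest repetitions that let the rest of the pattern succeed (the atoms after it are unaffected and can still be greedy).
`re.search` scans for the first position where the pattern succeeds.
The match spans [4:10] → '<31kg>'.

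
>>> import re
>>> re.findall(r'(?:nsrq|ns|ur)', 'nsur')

['ns', 'ur']

No capturing groups, so `findall` returns the 2 full match strings.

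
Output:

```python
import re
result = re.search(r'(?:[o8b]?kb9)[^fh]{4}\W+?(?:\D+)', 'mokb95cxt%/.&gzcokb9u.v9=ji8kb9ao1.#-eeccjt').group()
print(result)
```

The match spans [1:19] → 'okb95cxt%/.&gzcokb'.

okb95cxt%/.&gzcokb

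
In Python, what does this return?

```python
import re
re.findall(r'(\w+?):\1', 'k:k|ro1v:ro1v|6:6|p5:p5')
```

A backreference is literal: `\1` must see the identical characters the first group matched.
Matches: at [0:3] match 'k:k', group 1 = 'k'; at [4:13] match 'ro1v:ro1v', group 1 = 'ro1v'; at [14:17] match '6:6', group 1 = '6'; at [18:23] match 'p5:p5', group 1 = 'p5'.
`findall` collects group 1 from each match (4 total).

['k', 'ro1v', '6', 'p5']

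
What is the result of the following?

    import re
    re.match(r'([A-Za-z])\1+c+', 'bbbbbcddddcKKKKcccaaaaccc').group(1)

'b'

`\1` is not a pattern — it's the concrete string captured by group 1, re-applied verbatim.
`re.match` won't scan ahead — the pattern has to work from the very first character.
The match spans [0:6] → 'bbbbbc'.
Captured: group 1 = 'b'.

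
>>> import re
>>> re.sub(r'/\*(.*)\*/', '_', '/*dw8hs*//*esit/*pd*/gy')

Matches: at [0:21] → '/*dw8hs*//*esit/*pd*/'.
Each match is replaced by '_'.

'_gy'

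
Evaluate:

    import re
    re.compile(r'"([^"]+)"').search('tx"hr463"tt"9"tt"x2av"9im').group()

`re.search` tries every starting position until one works.
The match spans [2:9] → '"hr463"'.
Captured: group 1 = 'hr463'.

'"hr463"'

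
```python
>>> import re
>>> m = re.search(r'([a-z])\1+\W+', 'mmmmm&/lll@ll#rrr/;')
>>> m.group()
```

'mmmmm&/'

The backreference `\1` re-matches whatever the first group consumed, character for character.
`re.search` tries every starting position until one works.
The match spans [0:7] → 'mmmmm&/'.
Captured: group 1 = 'm'.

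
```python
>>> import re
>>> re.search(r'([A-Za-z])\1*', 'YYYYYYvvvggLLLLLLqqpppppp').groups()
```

The match spans [0:6] → 'YYYYYY'.
Captured: group 1 = 'Y'.

('Y',)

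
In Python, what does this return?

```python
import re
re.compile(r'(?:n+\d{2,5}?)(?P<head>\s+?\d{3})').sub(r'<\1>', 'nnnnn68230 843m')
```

'< 843>m'

This matches one or more of the literal 'n', then 2 to 5 of a digit (lazy) (non-capturing group); then one or more of whitespace (lazy), then exactly 3 of a digit (captured as 'head').
`\1` in the replacement pulls in group 1's text for each match.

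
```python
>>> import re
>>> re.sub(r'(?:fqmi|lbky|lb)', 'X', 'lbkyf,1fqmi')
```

Branches in `(...|...)` are attempted left-to-right; the first branch that allows the whole pattern to succeed is taken.
`sub` substitutes 'X' at each match site.

'Xf,1X'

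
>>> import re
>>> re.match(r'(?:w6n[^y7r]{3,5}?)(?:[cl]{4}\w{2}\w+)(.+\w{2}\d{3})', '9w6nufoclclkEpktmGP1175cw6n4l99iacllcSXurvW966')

None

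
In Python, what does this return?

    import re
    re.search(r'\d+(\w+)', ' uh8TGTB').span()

Pattern: one or more of a digit; then one or more of a word character (captured).
`search` walks the string left to right and returns the first match it finds.
The match spans [3:8] → '8TGTB'.
Captured: group 1 = 'TGTB'.

(3, 8)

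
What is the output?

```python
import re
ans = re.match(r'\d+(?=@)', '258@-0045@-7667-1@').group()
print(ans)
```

The `(?=…)`/`(?<=…)` assertion just peeks at neighbouring text; it doesn't advance the match position.
`re.match` only tries the pattern at the start of the string.
The match spans [0:3] → '258'.

258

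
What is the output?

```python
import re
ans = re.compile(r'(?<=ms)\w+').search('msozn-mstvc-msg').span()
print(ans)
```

(2, 5)

Because the assertion is zero-width, the text it checks is not consumed and won't appear in the result.
Unlike `match`, `search` isn't anchored — it looks for the pattern anywhere in the string.
The match spans [2:5] → 'ozn'.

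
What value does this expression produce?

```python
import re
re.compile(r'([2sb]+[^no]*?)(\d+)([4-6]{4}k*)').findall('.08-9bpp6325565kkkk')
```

[('bpp', '632', '5565kkkk')]

Because the quantifier is non-greedy, it stops expanding at the earliest point where the rest of the pattern can succeed.
Multiple groups make `findall` return tuples — one 3-tuple for the one match.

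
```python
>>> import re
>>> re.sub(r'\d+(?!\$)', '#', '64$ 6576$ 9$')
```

'#4$ #6$ 9$'

The negative lookaround is zero-width — it rules out positions where the adjacent text would match, without consuming anything.
Matches: at [0:1] → '6'; at [4:7] → '657'.
Every occurrence is swapped for '#'.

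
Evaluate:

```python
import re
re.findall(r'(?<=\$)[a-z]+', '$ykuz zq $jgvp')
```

The lookaround is zero-width — it requires the adjacent text to match without consuming it, so the asserted text isn't part of the match.
Walking the string: at [1:5] → 'ykuz'; at [10:14] → 'jgvp'.
With no groups in the pattern, `findall` gives back each whole match — 2 here.

['ykuz', 'jgvp']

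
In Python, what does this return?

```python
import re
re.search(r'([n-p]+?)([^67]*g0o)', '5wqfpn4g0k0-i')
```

None

Here nothing in the string fits, so the call returns None.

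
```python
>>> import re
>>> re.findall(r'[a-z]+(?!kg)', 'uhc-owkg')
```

['uhc', 'owkg']

Because the assertion is negative and zero-width, positions next to the forbidden text are skipped.
With no groups in the pattern, `findall` gives back each whole match — 2 here.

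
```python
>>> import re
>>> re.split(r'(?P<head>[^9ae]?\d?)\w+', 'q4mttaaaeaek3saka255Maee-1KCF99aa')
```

['', 'q4', '', '-1', '']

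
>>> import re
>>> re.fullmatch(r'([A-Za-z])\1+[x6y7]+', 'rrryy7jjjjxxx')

None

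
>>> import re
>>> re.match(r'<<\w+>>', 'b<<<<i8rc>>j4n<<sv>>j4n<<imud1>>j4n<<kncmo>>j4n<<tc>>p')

None

With `match`, the pattern is implicitly anchored at the beginning.
Here the pattern fails at index 0, so the call returns None.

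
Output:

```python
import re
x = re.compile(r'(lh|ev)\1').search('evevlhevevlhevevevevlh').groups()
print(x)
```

('ev',)

`\1` has to match the exact text group 1 already captured.
Unlike `match`, `search` isn't anchored — it looks for the pattern anywhere in the string.
The match spans [0:4] → 'evev'.
Captured: group 1 = 'ev'.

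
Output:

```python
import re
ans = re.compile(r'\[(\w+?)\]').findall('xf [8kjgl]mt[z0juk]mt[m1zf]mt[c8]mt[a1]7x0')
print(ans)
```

['8kjgl', 'z0juk', 'm1zf', 'c8', 'a1']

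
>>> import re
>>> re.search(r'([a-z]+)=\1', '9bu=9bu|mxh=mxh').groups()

('mxh',)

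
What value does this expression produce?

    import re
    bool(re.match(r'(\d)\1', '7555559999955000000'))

With `match`, the pattern is implicitly anchored at the beginning.
Here position 0 doesn't satisfy it, so the call returns None, and `bool(None)` is False.

False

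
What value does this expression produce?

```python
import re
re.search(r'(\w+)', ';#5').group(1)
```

'5'

The pattern matches one or more of a word character (captured).
`re.search` tries every starting position until one works.
The match spans [2:3] → '5'.
Captured: group 1 = '5'.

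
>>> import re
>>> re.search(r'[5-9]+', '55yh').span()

This matches one or more of a character in [5-9].
`re.search` tries every starting position until one works.
The match spans [0:2] → '55'.

(0, 2)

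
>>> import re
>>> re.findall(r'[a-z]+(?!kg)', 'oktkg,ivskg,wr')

['oktkg', 'ivskg', 'wr']

Because the assertion is negative and zero-width, positions next to the forbidden text are skipped.
Walking the string: at [0:5] → 'oktkg'; at [6:11] → 'ivskg'; at [12:14] → 'wr'.
No capturing groups, so `findall` returns the 3 full match strings.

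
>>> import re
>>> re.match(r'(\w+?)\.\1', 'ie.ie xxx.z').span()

A backreference is literal: `\1` must see the identical characters the first group matched.
`match` is anchored at position 0; if the pattern doesn't fit there, it returns None.
The match spans [0:5] → 'ie.ie'.
Captured: group 1 = 'ie'.

(0, 5)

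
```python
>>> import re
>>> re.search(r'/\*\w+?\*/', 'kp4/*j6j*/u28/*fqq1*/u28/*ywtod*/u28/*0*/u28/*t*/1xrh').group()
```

The match spans [3:10] → '/*j6j*/'.

'/*j6j*/'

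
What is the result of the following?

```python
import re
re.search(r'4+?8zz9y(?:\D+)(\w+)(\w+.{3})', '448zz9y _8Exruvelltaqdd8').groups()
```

('8Exruvellta', 'qdd8')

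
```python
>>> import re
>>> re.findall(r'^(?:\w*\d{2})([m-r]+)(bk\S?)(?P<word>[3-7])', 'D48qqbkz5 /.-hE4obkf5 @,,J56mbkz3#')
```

[('qq', 'bkz', '5')]

Pattern: anchored at the start of the string; then zero or more of a word character, then exactly 2 of a digit (non-capturing group); then one or more of a character in [m-r] (captured); then the literal 'bk', then optionally a non-whitespace character (captured); then a character in [3-7] (captured as 'word').
Scanning left to right: at [0:9] match 'D48qqbkz5', groups = ('qq', 'bkz', '5').
3 groups means the one result is a tuple of 3 captured strings — 1 here.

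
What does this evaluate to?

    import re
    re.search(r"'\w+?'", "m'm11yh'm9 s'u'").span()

(1, 8)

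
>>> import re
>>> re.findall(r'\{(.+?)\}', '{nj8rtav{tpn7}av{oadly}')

['nj8rtav{tpn7', 'oadly']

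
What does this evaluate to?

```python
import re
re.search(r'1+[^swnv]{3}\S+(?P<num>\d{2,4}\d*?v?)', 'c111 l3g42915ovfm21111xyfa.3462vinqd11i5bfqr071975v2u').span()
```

The pattern matches one or more of the literal '1', then exactly 3 of any character except [swnv], then one or more of a non-whitespace character; then 2 to 4 of a digit, then zero or more of a digit (lazy), then optionally a literal 'v' (captured as 'num').
`search` walks the string left to right and returns the first match it finds.
The match spans [1:51] → '111 l3g42915ovfm21111xyfa.3462vinqd11i5bfqr071975v'.
Captured: group 1 = '75v'.

(1, 51)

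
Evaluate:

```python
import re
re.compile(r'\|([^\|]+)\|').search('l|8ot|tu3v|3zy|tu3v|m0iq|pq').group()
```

The match spans [1:6] → '|8ot|'.

'|8ot|'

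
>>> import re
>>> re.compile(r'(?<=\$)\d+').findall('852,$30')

['30']

Lookahead/lookbehind check context without consuming it, so the matched span excludes the asserted characters.
Since nothing is captured, `findall` lists the 1 matched substring directly.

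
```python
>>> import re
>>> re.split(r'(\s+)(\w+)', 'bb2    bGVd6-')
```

The pattern matches one or more of whitespace (captured); then one or more of a word character (captured).
Matches to split on: at [3:12] → '    bGVd6'.
Because the pattern has a capturing group, `split` also inserts each captured text between the pieces.

['bb2', '    ', 'bGVd6', '-']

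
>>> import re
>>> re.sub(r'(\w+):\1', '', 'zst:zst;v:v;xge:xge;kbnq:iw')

';;;kbnq:iw'

After group 1 captures some text, `\1` only succeeds where that same text appears again.
Matches: at [0:7] → 'zst:zst'; at [8:11] → 'v:v'; at [12:19] → 'xge:xge'.
`sub` substitutes '' at each match site.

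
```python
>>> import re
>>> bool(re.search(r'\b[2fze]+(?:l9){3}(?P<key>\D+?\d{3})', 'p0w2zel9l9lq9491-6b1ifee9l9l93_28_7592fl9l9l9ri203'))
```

Pattern: a word boundary (`\b`, zero-width); then one or more of one of [2fze], then the literal 'l9' repeated 3 times; then one or more of a non-digit (lazy), then exactly 3 of a digit (captured as 'key').
`re.search` tries every starting position until one works.
Here the pattern never matches, so the call returns None, and `bool(None)` is False.

False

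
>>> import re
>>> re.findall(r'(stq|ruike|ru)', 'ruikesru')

['ruike', 'ru']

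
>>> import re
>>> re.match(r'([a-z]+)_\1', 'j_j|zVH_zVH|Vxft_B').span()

`\1` is not a pattern — it's the concrete string captured by group 1, re-applied verbatim.
With `match`, the pattern is implicitly anchored at the beginning.
The match spans [0:3] → 'j_j'.
Captured: group 1 = 'j'.

(0, 3)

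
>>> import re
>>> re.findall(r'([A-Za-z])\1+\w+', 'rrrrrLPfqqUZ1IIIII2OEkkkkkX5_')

['r']

A backreference is literal: `\1` must see the identical characters the first group matched.
Scanning left to right: at [0:29] match 'rrrrrLPfqqUZ1IIIII2OEkkkkkX5_', group 1 = 'r'.
Because there's exactly one group, `findall` drops the full match and keeps group 1 from the one hit.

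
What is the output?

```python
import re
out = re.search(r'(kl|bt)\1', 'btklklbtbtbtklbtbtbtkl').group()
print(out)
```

klkl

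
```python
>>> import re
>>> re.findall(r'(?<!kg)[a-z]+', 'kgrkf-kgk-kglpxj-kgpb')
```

A negative assertion filters positions out without eating any characters.
Scanning left to right: at [0:5] → 'kgrkf'; at [6:9] → 'kgk'; at [10:16] → 'kglpxj'; at [17:21] → 'kgpb'.
Since nothing is captured, `findall` lists the 4 matched substrings directly.

['kgrkf', 'kgk', 'kglpxj', 'kgpb']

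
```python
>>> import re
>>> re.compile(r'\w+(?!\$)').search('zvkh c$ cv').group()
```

'zvkh'

The negative lookaround is zero-width — it rules out positions where the adjacent text would match, without consuming anything.
`re.search` scans for the first position where the pattern succeeds.
The match spans [0:4] → 'zvkh'.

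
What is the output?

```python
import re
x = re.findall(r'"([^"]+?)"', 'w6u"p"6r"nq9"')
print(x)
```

Matches: at [3:6] match '"p"', group 1 = 'p'; at [8:13] match '"nq9"', group 1 = 'nq9'.
`findall` collects group 1 from each match (2 total).

['p', 'nq9']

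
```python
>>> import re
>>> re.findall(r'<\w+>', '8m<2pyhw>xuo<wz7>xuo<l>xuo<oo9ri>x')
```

With no groups in the pattern, `findall` gives back each whole match — 4 here.

['<2pyhw>', '<wz7>', '<l>', '<oo9ri>']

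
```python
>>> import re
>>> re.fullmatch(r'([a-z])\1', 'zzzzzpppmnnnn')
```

The backreference `\1` re-matches whatever the first group consumed, character for character.
For `fullmatch`, every character of the input must be accounted for by the pattern.
Here there's no way to consume every character, so the call returns None.

None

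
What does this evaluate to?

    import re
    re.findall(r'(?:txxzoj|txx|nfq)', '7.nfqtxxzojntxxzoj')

The regex engine tests alternatives in the order written; an earlier branch that matches wins even if a later one would match more.
With no groups in the pattern, `findall` gives back each whole match — 3 here.

['nfq', 'txxzoj', 'txxzoj']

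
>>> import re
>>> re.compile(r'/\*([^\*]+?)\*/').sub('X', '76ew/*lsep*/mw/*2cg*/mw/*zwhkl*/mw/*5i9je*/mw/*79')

'76ewXmwXmwXmwXmw/*79'

Matches: at [4:12] → '/*lsep*/'; at [14:21] → '/*2cg*/'; at [23:32] → '/*zwhkl*/'; at [34:43] → '/*5i9je*/'.
Every occurrence is swapped for 'X'.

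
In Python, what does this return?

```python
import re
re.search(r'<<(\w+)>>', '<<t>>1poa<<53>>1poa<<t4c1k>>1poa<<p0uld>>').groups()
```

The match spans [0:5] → '<<t>>'.
Captured: group 1 = 't'.

('t',)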